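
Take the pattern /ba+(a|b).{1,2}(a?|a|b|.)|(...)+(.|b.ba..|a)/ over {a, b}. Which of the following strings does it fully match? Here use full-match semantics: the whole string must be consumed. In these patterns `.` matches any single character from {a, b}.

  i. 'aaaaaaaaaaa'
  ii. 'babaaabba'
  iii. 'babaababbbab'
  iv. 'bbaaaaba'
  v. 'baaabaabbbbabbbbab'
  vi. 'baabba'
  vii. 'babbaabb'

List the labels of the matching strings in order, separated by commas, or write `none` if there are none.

i → no match
ii → no match
iii → no match
iv → no match
v → no match
vi → match
vii → no match

vi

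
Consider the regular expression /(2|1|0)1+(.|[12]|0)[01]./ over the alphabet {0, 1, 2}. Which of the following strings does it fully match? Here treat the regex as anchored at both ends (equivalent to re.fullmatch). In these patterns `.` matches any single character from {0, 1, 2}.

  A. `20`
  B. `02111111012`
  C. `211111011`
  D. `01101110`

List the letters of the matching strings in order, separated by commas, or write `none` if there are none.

C

A → no match
B → no match
C → match
D → no match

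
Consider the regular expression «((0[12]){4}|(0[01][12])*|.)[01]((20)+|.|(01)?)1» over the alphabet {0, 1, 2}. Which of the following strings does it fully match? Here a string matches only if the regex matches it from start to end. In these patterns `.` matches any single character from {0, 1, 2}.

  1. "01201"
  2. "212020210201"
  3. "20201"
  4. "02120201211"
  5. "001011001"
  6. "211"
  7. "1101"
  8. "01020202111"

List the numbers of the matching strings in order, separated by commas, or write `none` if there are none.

1 → match
2 → no match
3 → match
4 → no match
5 → match
6 → match
7 → match
8 → match

1, 3, 5, 6, 7, 8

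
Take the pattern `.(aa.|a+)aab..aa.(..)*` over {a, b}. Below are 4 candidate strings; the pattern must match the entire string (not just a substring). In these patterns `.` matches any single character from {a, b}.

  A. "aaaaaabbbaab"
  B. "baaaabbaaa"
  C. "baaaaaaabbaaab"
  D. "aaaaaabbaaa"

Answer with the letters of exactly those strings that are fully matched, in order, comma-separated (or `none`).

A. "aaaaaabbbaab" → match
B. "baaaabbaaa" → no match
C → match
D. "aaaaaabbaaa" → no match

A, C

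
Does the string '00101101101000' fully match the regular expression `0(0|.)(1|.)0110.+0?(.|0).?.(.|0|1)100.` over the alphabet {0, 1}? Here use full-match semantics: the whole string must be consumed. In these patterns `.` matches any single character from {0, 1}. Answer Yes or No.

No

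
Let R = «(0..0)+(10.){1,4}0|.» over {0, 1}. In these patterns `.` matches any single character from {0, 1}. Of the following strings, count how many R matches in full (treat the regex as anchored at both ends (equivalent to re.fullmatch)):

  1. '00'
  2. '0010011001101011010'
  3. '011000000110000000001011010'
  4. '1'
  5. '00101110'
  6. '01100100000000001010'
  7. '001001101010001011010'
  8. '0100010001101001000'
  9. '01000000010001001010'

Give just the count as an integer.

1. '00' → no match
2 → match
3 → match
4. '1' → match
5. '00101110' → no match
6 → match
7 → no match
8 → match
9 → match
Total matched: 6

6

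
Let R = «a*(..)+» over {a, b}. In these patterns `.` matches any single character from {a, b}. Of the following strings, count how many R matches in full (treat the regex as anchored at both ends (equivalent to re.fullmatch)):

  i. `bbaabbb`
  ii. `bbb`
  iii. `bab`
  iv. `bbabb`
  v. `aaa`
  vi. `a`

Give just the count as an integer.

i → no match
ii → no match
iii → no match
iv → no match
v → match
vi → no match
Total matched: 1

1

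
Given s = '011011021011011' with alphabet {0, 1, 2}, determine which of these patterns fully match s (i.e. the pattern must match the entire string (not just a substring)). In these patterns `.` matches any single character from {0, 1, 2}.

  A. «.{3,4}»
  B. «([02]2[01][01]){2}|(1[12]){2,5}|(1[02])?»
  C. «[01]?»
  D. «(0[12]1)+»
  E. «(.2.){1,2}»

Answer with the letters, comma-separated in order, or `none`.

D

A → no match
B → no match
C → no match
D → match
E → no match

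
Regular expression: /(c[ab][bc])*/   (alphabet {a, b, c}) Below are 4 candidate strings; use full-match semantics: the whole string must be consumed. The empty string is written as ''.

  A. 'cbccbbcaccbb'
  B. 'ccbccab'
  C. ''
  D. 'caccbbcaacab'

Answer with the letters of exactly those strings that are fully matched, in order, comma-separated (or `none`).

A → match
B → no match
C → match
D → no match

A, C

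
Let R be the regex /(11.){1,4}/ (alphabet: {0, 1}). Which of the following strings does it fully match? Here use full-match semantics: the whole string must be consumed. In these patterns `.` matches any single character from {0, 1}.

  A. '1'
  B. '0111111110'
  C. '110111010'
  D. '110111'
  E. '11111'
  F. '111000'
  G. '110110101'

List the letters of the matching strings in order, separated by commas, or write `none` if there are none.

A. '1' → no match — must start with '11'
B. '0111111110' → no match — must start with '11'
C. '110111010' → no match
D. '110111' → match
E. '11111' → no match
F. '111000' → no match
G. '110110101' → no match

D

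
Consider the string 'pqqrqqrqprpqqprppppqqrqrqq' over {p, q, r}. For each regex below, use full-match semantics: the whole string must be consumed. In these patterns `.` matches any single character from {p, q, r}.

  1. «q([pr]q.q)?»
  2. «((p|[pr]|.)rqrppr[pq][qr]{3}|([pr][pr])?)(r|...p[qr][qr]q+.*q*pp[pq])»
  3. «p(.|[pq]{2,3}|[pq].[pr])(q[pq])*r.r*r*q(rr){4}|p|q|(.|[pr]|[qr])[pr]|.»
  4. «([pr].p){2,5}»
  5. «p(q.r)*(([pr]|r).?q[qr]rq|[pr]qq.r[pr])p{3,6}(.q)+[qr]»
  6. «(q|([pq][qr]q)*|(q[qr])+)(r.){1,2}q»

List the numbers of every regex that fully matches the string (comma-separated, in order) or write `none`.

5

1 → no match — must start with 'q'
2 → no match
3 → no match
4 → no match — must end with 'p'
5 → match
6 → no match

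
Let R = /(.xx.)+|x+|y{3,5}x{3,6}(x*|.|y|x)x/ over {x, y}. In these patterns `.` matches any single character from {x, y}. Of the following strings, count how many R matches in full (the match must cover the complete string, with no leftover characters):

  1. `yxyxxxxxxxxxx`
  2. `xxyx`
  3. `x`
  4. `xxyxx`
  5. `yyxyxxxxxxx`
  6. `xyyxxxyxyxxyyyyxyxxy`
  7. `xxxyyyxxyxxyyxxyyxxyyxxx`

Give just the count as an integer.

1

1 → no match
2 → no match
3 → match
4 → no match
5 → no match
6 → no match
7 → no match
Total matched: 1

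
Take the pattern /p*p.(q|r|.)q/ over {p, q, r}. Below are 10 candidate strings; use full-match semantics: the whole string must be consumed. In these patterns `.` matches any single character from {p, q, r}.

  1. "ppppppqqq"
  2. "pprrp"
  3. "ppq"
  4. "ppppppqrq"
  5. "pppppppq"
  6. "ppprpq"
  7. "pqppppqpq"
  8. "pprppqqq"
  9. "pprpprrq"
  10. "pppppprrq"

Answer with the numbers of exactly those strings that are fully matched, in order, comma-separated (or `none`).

1, 4, 5, 6, 10

1 → match
2 → no match — must end with "q"
3 → no match
4 → match
5 → match
6 → match
7 → no match
8 → no match
9 → no match
10 → match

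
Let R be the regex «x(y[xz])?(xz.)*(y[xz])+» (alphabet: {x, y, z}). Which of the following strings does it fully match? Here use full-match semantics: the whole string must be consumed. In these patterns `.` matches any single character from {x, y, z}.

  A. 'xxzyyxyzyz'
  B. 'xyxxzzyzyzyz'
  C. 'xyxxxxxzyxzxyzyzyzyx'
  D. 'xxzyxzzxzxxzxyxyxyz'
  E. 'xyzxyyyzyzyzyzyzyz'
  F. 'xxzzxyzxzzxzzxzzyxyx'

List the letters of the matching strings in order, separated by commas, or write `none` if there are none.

A → match
B → match
C → no match
D → match
E → no match
F → no match

A, B, D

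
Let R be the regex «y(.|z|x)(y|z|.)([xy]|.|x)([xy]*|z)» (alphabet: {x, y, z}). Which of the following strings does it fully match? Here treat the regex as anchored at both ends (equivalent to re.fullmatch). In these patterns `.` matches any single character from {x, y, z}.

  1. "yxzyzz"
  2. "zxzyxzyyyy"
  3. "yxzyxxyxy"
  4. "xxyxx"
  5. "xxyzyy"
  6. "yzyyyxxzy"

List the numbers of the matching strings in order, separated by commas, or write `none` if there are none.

3

1. "yxzyzz" → no match
2. "zxzyxzyyyy" → no match — must start with "y"
3. "yxzyxxyxy" → match
4. "xxyxx" → no match — must start with "y"
5. "xxyzyy" → no match — must start with "y"
6. "yzyyyxxzy" → no match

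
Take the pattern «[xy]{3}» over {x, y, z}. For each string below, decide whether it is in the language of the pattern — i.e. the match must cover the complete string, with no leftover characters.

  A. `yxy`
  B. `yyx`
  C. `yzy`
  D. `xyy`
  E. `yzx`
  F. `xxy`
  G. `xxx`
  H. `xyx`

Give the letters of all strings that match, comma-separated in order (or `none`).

A → match
B → match
C → no match
D → match
E → no match
F → match
G → match
H → match

A, B, D, F, G, H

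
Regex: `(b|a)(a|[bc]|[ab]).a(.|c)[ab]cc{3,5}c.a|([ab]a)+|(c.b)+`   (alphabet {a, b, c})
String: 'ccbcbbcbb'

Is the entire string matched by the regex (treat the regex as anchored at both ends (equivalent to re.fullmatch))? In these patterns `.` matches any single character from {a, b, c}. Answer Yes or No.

Yes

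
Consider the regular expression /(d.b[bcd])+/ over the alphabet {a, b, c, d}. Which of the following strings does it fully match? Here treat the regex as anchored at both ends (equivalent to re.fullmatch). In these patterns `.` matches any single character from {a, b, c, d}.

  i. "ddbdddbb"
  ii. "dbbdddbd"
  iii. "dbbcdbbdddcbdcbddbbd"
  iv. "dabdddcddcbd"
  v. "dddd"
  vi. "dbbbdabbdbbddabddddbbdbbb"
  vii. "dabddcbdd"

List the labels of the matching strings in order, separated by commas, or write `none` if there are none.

i. "ddbdddbb" → match
ii. "dbbdddbd" → match
iii → no match
iv. "dabdddcddcbd" → no match
v. "dddd" → no match
vi → no match
vii. "dabddcbdd" → no match

i, ii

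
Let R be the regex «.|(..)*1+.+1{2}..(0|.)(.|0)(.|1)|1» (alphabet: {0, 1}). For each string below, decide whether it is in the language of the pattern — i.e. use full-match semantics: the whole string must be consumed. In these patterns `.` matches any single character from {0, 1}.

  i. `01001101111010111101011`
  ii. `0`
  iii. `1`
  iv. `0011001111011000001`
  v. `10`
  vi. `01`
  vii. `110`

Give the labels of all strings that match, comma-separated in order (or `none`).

i, ii, iii

i → match
ii → match
iii → match
iv → no match
v → no match
vi → no match
vii → no match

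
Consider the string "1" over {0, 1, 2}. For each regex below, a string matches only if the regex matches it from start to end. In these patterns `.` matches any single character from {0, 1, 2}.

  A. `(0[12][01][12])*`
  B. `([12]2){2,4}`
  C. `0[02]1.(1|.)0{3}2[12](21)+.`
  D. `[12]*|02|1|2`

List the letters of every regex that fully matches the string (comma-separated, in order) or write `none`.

A → no match
B → no match — must end with "2"
C → no match — must start with "0"
D → match

D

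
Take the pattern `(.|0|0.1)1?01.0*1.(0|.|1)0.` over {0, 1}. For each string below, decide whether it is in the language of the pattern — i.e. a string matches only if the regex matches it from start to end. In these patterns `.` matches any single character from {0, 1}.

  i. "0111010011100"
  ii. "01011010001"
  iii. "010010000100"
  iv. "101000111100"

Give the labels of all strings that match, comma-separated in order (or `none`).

i, ii

i → match
ii → match
iii → no match
iv → no match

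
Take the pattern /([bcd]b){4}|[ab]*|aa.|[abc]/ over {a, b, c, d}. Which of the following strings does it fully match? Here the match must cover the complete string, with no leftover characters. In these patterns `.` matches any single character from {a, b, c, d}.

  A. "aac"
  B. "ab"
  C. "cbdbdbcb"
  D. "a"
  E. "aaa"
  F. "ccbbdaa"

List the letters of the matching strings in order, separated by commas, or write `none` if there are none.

A, B, C, D, E

A → match
B → match
C → match
D → match
E → match
F → no match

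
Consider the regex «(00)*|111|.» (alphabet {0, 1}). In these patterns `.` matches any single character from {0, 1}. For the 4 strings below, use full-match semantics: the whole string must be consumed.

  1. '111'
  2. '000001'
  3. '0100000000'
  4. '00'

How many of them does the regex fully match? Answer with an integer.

1. '111' → match
2. '000001' → no match
3. '0100000000' → no match
4. '00' → match
Total matched: 2

2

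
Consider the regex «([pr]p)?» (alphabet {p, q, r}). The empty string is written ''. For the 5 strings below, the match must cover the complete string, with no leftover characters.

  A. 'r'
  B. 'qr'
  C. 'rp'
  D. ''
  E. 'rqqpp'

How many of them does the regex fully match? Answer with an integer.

A. 'r' → no match
B. 'qr' → no match
C. 'rp' → match
D. '' → match
E. 'rqqpp' → no match
Total matched: 2

2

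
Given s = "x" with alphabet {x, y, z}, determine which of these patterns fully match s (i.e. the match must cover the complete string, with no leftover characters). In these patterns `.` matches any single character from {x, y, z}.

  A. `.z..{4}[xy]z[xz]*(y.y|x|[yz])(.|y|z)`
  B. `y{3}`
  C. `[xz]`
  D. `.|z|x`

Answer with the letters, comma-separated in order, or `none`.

C, D

A → no match
B → no match — must start with "y"
C → match
D → match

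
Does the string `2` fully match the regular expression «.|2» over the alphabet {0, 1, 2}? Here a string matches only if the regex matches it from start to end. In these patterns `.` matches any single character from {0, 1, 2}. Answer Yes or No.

Yes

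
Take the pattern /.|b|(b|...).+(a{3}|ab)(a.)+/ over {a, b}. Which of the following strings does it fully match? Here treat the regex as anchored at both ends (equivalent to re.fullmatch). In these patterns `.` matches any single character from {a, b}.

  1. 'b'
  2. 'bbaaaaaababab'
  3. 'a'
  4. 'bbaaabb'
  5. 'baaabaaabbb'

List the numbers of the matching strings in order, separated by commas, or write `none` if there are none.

1, 2, 3

1 → match
2 → match
3 → match
4 → no match
5 → no match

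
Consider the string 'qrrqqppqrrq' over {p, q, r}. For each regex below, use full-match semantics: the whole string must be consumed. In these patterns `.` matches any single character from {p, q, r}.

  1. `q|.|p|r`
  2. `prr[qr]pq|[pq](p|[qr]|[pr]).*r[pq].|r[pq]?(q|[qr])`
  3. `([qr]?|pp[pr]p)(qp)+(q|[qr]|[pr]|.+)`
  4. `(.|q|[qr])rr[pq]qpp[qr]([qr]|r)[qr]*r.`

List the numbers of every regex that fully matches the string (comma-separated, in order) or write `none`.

4

1 → no match
2 → no match
3 → no match
4 → match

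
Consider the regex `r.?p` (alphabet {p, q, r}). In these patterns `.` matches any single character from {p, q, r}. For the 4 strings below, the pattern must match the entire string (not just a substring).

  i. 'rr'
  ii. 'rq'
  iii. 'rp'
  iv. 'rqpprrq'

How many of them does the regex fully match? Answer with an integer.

i → no match — must end with 'p'
ii → no match — must end with 'p'
iii → match
iv → no match — must end with 'p'
Total matched: 1

1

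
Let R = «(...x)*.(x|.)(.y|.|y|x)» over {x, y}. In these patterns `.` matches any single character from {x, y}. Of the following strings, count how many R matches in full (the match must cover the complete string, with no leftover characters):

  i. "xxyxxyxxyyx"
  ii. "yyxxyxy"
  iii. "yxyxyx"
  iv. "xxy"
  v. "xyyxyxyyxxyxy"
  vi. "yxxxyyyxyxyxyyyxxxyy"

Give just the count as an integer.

4

i → match
ii → match
iii → no match
iv → match
v → no match
vi → match
Total matched: 4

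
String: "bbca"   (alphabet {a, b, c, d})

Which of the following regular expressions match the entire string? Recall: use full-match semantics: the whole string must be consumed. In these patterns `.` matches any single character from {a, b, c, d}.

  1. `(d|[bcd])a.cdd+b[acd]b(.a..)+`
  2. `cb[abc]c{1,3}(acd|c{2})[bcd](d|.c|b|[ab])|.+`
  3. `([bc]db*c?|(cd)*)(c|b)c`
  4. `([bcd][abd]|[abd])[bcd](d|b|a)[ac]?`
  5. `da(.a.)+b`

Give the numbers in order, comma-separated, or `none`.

1 → no match
2 → match
3 → no match — must end with "c"
4 → match
5 → no match — must start with "da"

2, 4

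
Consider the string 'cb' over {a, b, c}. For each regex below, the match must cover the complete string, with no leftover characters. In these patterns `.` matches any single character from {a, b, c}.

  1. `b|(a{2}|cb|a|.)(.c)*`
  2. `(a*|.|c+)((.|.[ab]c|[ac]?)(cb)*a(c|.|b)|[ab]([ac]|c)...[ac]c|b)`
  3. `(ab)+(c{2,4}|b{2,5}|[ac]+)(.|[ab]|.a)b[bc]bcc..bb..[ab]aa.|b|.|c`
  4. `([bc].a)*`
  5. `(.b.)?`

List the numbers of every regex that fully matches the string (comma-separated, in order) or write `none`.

1, 2

1 → match
2 → match
3 → no match
4 → no match
5 → no match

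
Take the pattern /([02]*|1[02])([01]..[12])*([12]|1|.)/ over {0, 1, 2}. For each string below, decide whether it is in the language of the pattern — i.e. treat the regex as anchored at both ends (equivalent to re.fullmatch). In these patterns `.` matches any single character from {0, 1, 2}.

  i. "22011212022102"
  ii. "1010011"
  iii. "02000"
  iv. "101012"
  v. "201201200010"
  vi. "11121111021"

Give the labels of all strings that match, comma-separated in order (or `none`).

i → no match
ii → match
iii → match
iv → no match
v → no match
vi → no match

ii, iii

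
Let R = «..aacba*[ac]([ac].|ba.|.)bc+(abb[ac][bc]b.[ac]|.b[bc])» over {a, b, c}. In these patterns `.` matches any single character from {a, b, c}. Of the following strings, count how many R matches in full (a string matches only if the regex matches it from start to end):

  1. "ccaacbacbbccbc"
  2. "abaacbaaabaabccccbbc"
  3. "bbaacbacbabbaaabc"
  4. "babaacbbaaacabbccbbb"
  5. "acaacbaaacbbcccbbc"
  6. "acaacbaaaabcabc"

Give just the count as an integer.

1 → match
2 → match
3 → no match
4 → no match
5 → match
6 → match
Total matched: 4

4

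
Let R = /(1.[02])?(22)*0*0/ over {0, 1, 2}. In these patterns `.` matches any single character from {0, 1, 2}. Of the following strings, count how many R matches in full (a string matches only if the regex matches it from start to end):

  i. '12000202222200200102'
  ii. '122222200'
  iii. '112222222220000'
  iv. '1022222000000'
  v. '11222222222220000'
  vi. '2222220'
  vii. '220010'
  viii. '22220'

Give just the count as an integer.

6

i → no match — must end with '0'
ii. '122222200' → match
iii → match
iv → match
v → match
vi. '2222220' → match
vii. '220010' → no match
viii. '22220' → match
Total matched: 6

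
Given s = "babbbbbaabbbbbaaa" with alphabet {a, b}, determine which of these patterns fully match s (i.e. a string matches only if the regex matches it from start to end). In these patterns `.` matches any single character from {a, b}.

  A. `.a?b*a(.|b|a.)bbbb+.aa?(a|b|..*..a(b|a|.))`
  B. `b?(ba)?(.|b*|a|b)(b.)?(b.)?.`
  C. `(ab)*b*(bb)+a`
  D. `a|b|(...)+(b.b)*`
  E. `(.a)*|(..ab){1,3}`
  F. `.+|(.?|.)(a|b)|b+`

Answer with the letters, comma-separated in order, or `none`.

A → match
B → no match
C → no match — must end with "bba"
D → no match
E → no match
F → match

A, F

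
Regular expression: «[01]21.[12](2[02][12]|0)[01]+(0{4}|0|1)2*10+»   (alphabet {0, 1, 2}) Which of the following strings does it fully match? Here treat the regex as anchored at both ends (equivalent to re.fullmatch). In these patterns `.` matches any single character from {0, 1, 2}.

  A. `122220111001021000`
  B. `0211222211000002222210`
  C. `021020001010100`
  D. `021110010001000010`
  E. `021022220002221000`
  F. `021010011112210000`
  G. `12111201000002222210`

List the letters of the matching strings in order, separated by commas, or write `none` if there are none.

A → no match
B → match
C → match
D → match
E → match
F → match
G → match

B, C, D, E, F, G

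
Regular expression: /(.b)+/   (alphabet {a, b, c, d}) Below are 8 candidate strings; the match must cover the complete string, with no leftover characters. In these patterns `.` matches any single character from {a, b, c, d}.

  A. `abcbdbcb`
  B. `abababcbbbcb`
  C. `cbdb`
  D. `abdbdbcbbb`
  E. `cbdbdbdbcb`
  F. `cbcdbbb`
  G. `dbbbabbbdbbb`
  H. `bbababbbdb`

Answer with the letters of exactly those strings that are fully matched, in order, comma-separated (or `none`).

A → match
B → match
C → match
D → match
E → match
F → no match
G → match
H → match

A, B, C, D, E, G, H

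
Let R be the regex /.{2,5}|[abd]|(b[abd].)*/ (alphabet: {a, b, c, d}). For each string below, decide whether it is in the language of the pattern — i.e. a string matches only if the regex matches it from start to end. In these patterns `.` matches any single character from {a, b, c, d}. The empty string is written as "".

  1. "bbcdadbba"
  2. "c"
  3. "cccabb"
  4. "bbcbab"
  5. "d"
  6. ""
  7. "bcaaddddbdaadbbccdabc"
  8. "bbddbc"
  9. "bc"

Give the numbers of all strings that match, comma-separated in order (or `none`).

1 → no match
2 → no match
3 → no match
4 → match
5 → match
6 → match
7 → no match
8 → no match
9 → match

4, 5, 6, 9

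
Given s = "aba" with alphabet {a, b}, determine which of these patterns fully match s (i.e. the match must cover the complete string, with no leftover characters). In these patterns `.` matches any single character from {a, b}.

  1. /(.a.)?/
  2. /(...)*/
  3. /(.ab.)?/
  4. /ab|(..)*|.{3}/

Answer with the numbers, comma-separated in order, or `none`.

1 → no match
2 → match
3 → no match
4 → match

2, 4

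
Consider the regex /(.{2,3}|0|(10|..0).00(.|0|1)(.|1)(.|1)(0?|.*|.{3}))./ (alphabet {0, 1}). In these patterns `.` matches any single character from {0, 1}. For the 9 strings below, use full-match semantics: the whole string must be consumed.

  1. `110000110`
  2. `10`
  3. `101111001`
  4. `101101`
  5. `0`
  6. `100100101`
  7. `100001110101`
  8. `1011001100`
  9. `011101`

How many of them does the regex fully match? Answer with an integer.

1

1. `110000110` → no match
2. `10` → no match
3. `101111001` → no match
4. `101101` → no match
5. `0` → no match
6. `100100101` → no match
7. `100001110101` → match
8. `1011001100` → no match
9. `011101` → no match
Total matched: 1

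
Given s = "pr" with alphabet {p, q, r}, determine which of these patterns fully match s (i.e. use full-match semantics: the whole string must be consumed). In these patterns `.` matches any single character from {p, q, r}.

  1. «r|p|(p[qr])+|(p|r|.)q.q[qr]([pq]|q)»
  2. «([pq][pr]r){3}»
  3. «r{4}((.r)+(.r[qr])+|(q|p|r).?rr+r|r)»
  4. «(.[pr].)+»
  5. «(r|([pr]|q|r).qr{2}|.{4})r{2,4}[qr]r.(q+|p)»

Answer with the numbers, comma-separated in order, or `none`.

1 → match
2 → no match
3 → no match — must start with "r"
4 → no match
5 → no match

1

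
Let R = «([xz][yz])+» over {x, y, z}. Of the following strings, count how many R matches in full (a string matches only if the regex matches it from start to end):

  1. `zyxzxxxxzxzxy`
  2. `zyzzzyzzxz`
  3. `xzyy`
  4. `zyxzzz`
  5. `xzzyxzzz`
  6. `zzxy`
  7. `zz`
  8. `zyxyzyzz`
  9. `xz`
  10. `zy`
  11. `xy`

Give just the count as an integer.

1 → no match
2 → match
3 → no match
4 → match
5 → match
6 → match
7 → match
8 → match
9 → match
10 → match
11 → match
Total matched: 9

9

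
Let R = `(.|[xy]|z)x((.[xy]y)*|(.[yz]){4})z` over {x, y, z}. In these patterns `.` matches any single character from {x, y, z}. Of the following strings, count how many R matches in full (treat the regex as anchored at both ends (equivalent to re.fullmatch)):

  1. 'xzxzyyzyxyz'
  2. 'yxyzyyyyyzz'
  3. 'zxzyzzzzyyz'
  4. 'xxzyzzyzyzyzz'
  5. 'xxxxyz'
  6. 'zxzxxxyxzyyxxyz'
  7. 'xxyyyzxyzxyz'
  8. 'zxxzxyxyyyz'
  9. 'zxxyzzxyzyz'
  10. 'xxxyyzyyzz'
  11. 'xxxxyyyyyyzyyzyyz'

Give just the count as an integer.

1 → no match
2 → match
3 → match
4 → no match
5 → match
6 → no match
7 → match
8 → match
9 → match
10 → no match
11 → no match
Total matched: 6

6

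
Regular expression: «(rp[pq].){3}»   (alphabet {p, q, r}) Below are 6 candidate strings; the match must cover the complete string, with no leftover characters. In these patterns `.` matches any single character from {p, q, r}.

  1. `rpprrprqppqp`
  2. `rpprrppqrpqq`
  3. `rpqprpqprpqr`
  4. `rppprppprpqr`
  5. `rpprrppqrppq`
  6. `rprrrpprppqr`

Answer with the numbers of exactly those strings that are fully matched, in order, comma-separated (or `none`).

2, 3, 4, 5

1. `rpprrprqppqp` → no match
2. `rpprrppqrpqq` → match
3. `rpqprpqprpqr` → match
4. `rppprppprpqr` → match
5. `rpprrppqrppq` → match
6. `rprrrpprppqr` → no match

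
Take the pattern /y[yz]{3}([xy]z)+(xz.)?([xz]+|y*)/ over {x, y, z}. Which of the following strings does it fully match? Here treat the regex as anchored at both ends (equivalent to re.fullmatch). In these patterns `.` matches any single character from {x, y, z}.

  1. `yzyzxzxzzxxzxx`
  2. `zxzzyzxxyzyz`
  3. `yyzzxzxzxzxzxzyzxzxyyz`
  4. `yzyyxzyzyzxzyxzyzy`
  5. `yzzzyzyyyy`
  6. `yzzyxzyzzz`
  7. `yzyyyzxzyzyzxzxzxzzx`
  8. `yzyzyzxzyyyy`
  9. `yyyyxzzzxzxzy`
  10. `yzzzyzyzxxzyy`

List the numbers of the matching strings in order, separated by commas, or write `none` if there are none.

1, 5, 6, 7, 8

1 → match
2 → no match — must start with `y`
3 → no match
4 → no match
5 → match
6 → match
7 → match
8 → match
9 → no match
10 → no match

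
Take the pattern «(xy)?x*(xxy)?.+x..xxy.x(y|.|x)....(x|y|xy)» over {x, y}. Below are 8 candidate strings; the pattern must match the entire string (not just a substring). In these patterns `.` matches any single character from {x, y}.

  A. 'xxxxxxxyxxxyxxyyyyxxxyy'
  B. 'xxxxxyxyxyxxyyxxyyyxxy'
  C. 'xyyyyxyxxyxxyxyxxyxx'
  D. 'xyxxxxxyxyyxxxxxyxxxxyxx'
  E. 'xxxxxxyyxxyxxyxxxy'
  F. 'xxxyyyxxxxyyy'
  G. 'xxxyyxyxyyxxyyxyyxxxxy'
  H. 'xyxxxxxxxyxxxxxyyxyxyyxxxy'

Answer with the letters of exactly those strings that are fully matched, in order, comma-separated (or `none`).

G

A → no match
B → no match
C → no match
D → no match
E → no match
F → no match
G → match
H → no match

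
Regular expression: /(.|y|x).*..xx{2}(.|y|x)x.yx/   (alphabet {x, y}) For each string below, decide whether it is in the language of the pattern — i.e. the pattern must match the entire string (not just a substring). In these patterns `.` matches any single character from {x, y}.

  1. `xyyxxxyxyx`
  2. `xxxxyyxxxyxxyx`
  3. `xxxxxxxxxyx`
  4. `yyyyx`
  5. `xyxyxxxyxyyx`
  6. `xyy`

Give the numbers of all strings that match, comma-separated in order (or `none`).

1 → no match
2 → match
3 → match
4 → no match
5 → match
6 → no match — must end with `yx`

2, 3, 5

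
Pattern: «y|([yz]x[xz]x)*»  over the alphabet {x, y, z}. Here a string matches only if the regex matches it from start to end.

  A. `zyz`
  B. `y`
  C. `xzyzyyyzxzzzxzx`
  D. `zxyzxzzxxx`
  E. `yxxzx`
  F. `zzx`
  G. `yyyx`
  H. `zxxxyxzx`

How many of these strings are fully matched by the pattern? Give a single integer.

2

A. `zyz` → no match
B. `y` → match
C → no match
D. `zxyzxzzxxx` → no match
E. `yxxzx` → no match
F. `zzx` → no match
G. `yyyx` → no match
H. `zxxxyxzx` → match
Total matched: 2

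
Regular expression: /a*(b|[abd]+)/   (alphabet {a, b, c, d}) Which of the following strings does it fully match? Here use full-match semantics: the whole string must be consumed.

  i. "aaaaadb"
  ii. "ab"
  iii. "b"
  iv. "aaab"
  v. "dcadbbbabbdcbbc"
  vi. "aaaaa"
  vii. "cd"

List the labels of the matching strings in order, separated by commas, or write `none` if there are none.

i, ii, iii, iv, vi

i → match
ii → match
iii → match
iv → match
v → no match
vi → match
vii → no match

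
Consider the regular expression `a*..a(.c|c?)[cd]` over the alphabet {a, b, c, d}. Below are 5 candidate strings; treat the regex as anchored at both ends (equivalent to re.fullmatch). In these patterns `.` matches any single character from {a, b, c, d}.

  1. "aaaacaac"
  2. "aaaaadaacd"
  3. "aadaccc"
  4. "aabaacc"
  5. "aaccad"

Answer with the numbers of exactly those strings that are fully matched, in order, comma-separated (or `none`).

1 → match
2 → match
3 → match
4 → match
5 → match

1, 2, 3, 4, 5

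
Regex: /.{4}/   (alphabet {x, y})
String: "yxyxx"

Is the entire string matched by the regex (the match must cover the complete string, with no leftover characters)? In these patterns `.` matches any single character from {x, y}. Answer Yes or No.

No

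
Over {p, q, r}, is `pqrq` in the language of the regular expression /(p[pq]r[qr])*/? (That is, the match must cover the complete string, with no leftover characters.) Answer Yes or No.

Yes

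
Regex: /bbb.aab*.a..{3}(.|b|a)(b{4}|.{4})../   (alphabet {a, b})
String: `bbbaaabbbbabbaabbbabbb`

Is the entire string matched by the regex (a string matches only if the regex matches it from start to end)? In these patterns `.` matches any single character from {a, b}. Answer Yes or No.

Yes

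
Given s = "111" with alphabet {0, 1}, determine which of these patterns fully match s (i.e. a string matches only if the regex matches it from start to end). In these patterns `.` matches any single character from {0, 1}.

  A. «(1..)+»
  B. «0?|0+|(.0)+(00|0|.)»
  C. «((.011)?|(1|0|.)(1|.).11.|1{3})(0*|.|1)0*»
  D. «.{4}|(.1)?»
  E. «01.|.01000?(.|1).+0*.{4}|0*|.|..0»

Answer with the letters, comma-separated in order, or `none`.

A, C

A → match
B → no match
C → match
D → no match
E → no match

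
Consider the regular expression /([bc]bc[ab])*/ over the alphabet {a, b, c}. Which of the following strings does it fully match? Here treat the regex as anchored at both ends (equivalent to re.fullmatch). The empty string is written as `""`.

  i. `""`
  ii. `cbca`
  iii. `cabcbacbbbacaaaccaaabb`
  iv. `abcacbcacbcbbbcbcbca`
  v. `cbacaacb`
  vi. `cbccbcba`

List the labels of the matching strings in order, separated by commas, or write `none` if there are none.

i → match
ii → match
iii → no match
iv → no match
v → no match
vi → no match

i, ii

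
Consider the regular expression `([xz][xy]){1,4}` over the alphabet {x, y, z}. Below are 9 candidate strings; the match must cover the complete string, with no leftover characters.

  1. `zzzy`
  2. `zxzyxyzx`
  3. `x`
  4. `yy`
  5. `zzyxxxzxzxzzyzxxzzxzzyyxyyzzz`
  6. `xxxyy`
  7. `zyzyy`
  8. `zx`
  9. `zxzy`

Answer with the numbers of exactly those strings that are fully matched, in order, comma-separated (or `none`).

1 → no match
2 → match
3 → no match
4 → no match
5 → no match
6 → no match
7 → no match
8 → match
9 → match

2, 8, 9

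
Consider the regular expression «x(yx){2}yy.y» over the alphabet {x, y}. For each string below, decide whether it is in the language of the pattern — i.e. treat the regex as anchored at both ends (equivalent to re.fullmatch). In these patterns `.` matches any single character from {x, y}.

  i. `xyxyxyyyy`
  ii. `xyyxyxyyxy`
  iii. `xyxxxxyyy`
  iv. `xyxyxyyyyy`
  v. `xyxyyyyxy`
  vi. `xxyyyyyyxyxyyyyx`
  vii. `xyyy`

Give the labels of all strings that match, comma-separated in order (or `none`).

i

i. `xyxyxyyyy` → match
ii. `xyyxyxyyxy` → no match — must start with `xyx`
iii. `xyxxxxyyy` → no match
iv. `xyxyxyyyyy` → no match
v. `xyxyyyyxy` → no match
vi → no match — must start with `xyx`
vii. `xyyy` → no match — must start with `xyx`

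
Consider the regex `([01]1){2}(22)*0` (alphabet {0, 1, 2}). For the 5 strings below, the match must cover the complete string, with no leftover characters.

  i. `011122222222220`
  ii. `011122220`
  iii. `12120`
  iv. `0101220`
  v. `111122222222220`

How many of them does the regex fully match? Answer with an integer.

4

i → match
ii → match
iii → no match
iv → match
v → match
Total matched: 4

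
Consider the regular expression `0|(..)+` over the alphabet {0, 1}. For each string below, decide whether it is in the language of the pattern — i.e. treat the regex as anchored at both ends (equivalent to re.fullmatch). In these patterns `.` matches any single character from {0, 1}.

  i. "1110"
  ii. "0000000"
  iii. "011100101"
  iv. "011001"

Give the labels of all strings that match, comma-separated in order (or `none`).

i, iv

i → match
ii → no match
iii → no match
iv → match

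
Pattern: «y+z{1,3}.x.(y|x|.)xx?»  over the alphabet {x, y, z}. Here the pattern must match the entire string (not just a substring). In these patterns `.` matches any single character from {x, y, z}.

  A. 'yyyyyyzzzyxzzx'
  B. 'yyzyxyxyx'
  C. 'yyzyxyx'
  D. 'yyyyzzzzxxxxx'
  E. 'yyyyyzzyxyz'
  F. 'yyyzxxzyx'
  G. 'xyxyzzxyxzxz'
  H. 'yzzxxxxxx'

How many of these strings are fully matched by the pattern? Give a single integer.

4

A → match
B → no match
C → no match
D → match
E → no match
F → match
G → no match — must start with 'y'
H → match
Total matched: 4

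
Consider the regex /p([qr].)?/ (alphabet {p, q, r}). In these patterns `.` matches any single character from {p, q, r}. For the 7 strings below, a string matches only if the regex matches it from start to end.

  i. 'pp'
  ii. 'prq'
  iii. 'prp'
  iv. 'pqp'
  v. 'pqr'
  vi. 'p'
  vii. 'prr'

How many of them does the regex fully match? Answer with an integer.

i. 'pp' → no match
ii. 'prq' → match
iii. 'prp' → match
iv. 'pqp' → match
v. 'pqr' → match
vi. 'p' → match
vii. 'prr' → match
Total matched: 6

6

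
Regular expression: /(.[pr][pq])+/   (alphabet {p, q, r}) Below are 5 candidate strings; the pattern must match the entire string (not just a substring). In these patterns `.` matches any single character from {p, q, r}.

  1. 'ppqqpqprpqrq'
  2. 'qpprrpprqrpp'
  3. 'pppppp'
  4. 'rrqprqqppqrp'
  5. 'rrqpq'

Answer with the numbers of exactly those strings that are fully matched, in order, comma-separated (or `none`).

1, 2, 3, 4

1 → match
2 → match
3 → match
4 → match
5 → no match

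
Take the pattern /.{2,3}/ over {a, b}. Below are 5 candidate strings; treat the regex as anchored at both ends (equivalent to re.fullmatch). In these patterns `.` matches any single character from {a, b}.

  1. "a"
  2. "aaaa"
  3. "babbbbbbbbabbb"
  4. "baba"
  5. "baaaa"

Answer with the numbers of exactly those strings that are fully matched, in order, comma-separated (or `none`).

1 → no match
2 → no match
3 → no match
4 → no match
5 → no match

none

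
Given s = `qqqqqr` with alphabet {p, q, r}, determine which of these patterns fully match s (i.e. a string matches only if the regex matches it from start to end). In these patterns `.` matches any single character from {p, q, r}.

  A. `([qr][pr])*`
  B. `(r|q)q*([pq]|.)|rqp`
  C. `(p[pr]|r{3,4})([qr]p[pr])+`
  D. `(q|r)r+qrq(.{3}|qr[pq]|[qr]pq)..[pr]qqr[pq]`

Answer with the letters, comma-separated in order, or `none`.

A → no match
B → match
C → no match
D → no match

B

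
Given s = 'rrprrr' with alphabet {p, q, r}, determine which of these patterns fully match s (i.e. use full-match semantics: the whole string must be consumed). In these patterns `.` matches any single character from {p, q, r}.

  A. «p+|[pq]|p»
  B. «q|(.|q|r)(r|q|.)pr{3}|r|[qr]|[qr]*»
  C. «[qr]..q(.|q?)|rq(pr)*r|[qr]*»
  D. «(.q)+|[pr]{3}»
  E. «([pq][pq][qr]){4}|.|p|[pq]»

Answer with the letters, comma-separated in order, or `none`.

B

A → no match
B → match
C → no match
D → no match
E → no match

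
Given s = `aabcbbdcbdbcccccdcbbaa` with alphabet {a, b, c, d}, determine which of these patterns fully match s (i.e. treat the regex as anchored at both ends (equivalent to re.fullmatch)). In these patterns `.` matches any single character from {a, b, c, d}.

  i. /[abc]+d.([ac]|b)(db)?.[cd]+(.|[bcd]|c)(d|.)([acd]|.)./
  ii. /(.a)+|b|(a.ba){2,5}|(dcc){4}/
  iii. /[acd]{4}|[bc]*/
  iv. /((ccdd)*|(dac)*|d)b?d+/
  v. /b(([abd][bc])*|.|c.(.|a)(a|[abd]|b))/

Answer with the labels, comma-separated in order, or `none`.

i → match
ii → no match
iii → no match
iv → no match — must end with `d`
v → no match — must start with `b`

i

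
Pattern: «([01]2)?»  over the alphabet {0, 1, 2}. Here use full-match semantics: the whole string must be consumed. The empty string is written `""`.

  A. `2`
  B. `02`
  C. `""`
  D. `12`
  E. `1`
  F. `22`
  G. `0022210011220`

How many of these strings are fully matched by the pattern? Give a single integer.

3

A. `2` → no match
B. `02` → match
C. `""` → match
D. `12` → match
E. `1` → no match
F. `22` → no match
G → no match
Total matched: 3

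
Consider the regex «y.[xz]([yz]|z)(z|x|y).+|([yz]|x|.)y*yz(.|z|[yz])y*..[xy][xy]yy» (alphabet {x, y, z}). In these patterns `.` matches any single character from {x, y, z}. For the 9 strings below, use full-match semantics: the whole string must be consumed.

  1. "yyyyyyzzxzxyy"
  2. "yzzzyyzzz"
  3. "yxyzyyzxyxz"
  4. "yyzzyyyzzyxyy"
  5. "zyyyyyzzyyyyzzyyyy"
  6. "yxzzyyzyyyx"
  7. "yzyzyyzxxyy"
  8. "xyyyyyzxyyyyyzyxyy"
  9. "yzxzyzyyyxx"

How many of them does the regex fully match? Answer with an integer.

1 → no match
2 → match
3 → no match
4 → match
5 → match
6 → match
7 → no match
8 → match
9 → match
Total matched: 6

6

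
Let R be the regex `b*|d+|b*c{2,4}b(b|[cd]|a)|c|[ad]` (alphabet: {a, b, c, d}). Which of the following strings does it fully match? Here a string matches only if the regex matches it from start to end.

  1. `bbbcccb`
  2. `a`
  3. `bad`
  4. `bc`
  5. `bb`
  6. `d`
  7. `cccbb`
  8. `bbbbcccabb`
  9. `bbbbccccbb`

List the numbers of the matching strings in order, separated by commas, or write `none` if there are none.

1. `bbbcccb` → no match
2. `a` → match
3. `bad` → no match
4. `bc` → no match
5. `bb` → match
6. `d` → match
7. `cccbb` → match
8. `bbbbcccabb` → no match
9. `bbbbccccbb` → match

2, 5, 6, 7, 9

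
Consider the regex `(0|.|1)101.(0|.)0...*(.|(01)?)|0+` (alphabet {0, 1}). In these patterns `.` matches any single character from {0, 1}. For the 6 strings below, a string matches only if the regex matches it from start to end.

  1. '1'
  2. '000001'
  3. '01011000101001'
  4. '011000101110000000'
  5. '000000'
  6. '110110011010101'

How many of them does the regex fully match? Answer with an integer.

3

1 → no match
2 → no match
3 → match
4 → no match
5 → match
6 → match
Total matched: 3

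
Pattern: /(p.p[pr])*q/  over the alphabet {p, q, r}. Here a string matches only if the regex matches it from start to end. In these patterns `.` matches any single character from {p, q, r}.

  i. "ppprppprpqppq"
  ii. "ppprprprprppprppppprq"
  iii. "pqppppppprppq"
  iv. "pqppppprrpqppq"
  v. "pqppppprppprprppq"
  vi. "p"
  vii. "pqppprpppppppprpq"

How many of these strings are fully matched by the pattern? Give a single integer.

i → match
ii → match
iii → match
iv → no match
v → match
vi → no match — must end with "q"
vii → no match
Total matched: 4

4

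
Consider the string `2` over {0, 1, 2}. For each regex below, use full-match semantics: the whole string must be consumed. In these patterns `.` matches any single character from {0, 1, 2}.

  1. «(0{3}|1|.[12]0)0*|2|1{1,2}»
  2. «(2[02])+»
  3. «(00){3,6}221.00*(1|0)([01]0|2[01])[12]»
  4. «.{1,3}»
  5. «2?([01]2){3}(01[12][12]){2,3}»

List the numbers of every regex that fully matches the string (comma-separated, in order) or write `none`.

1, 4

1 → match
2 → no match
3 → no match — must start with `00`
4 → match
5 → no match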